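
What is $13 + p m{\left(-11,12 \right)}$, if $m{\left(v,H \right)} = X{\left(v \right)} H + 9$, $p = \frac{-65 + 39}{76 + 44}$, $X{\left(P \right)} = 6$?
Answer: $- \frac{91}{20} \approx -4.55$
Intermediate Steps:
$p = - \frac{13}{60}$ ($p = - \frac{26}{120} = \left(-26\right) \frac{1}{120} = - \frac{13}{60} \approx -0.21667$)
$m{\left(v,H \right)} = 9 + 6 H$ ($m{\left(v,H \right)} = 6 H + 9 = 9 + 6 H$)
$13 + p m{\left(-11,12 \right)} = 13 - \frac{13 \left(9 + 6 \cdot 12\right)}{60} = 13 - \frac{13 \left(9 + 72\right)}{60} = 13 - \frac{351}{20} = - \frac{91}{20}$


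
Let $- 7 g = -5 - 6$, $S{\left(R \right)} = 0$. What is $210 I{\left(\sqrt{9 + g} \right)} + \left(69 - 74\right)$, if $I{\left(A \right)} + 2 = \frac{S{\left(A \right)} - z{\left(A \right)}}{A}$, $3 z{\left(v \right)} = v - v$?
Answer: $-425$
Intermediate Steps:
$z{\left(v \right)} = 0$ ($z{\left(v \right)} = \frac{v - v}{3} = \frac{1}{3} \cdot 0 = 0$)
$g = \frac{11}{7}$ ($g = - \frac{-5 - 6}{7} = \left(- \frac{1}{7}\right) \left(-11\right) = \frac{11}{7} \approx 1.5714$)
$I{\left(A \right)} = -2$ ($I{\left(A \right)} = -2 + \frac{0 - 0}{A} = -2 + \frac{0 + 0}{A} = -2 + \frac{0}{A} = -2 + 0 = -2$)
$210 I{\left(\sqrt{9 + g} \right)} + \left(69 - 74\right) = 210 \left(-2\right) + \left(69 - 74\right) = -420 + \left(69 - 74\right) = -420 - 5 = -425$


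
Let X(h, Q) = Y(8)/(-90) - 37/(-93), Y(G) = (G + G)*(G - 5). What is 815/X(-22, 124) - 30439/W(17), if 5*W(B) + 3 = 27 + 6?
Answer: -155241/14 ≈ -11089.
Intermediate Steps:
Y(G) = 2*G*(-5 + G) (Y(G) = (2*G)*(-5 + G) = 2*G*(-5 + G))
W(B) = 6 (W(B) = -3/5 + (27 + 6)/5 = -3/5 + (1/5)*33 = -3/5 + 33/5 = 6)
X(h, Q) = -21/155 (X(h, Q) = (2*8*(-5 + 8))/(-90) - 37/(-93) = (2*8*3)*(-1/90) - 37*(-1/93) = 48*(-1/90) + 37/93 = -8/15 + 37/93 = -21/155)
815/X(-22, 124) - 30439/W(17) = 815/(-21/155) - 30439/6 = 815*(-155/21) - 30439*1/6 = -126325/21 - 30439/6 = -155241/14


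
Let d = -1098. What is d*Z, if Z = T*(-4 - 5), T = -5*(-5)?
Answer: 247050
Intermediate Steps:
T = 25
Z = -225 (Z = 25*(-4 - 5) = 25*(-9) = -225)
d*Z = -1098*(-225) = 247050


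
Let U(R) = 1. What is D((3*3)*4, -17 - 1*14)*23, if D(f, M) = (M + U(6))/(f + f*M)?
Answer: 23/36 ≈ 0.63889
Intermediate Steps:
D(f, M) = (1 + M)/(f + M*f) (D(f, M) = (M + 1)/(f + f*M) = (1 + M)/(f + M*f))
D((3*3)*4, -17 - 1*14)*23 = 23/((3*3)*4) = 23/(9*4) = 23/36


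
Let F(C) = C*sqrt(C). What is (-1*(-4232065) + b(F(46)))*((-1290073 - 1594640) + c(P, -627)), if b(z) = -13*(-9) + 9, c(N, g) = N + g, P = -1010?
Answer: -12215584492850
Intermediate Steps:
F(C) = C**(3/2)
b(z) = 126 (b(z) = 117 + 9 = 126)
(-1*(-4232065) + b(F(46)))*((-1290073 - 1594640) + c(P, -627)) = (-1*(-4232065) + 126)*((-1290073 - 1594640) + (-1010 - 627)) = (4232065 + 126)*(-2884713 - 1637) = 4232191*(-2886350) = -12215584492850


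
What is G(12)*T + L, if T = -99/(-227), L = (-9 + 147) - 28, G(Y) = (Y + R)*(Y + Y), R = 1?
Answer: 55858/227 ≈ 246.07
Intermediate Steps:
G(Y) = 2*Y*(1 + Y) (G(Y) = (Y + 1)*(Y + Y) = (1 + Y)*(2*Y) = 2*Y*(1 + Y))
L = 110 (L = 138 - 28 = 110)
T = 99/227 (T = -99*(-1/227) = 99/227 ≈ 0.43612)
G(12)*T + L = (2*12*(1 + 12))*(99/227) + 110 = (2*12*13)*(99/227) + 110 = 312*(99/227) + 110 = 30888/227 + 110 = 55858/227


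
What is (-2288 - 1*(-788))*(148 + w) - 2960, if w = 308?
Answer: -686960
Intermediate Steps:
(-2288 - 1*(-788))*(148 + w) - 2960 = (-2288 - 1*(-788))*(148 + 308) - 2960 = (-2288 + 788)*456 - 2960 = -1500*456 - 2960 = -684000 - 2960 = -686960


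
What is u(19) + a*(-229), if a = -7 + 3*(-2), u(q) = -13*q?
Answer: 2730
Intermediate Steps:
a = -13 (a = -7 - 6 = -13)
u(19) + a*(-229) = -13*19 - 13*(-229) = -247 + 2977 = 2730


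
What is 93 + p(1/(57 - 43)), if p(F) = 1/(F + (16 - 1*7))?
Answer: 11825/127 ≈ 93.110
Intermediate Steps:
p(F) = 1/(9 + F) (p(F) = 1/(F + (16 - 7)) = 1/(F + 9) = 1/(9 + F))
93 + p(1/(57 - 43)) = 93 + 1/(9 + 1/(57 - 43)) = 93 + 1/(9 + 1/14) = 93 + 1/(127/14) = 93 + 14/127 = 11825/127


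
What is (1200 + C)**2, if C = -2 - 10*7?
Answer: 1272384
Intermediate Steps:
C = -72 (C = -2 - 70 = -72)
(1200 + C)**2 = (1200 - 72)**2 = 1128**2 = 1272384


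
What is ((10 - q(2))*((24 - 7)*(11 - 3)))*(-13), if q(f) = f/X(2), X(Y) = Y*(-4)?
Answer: -18122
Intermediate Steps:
X(Y) = -4*Y
q(f) = -f/8 (q(f) = f/((-4*2)) = f/(-8) = f*(-⅛) = -f/8)
((10 - q(2))*((24 - 7)*(11 - 3)))*(-13) = ((10 - (-1)*2/8)*((24 - 7)*(11 - 3)))*(-13) = ((10 - 1*(-¼))*(17*8))*(-13) = ((10 + ¼)*136)*(-13) = ((41/4)*136)*(-13) = 1394*(-13) = -18122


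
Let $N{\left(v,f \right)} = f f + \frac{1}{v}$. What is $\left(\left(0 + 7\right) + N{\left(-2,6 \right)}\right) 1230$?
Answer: $52275$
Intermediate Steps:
$N{\left(v,f \right)} = f^{2} + \frac{1}{v}$
$\left(\left(0 + 7\right) + N{\left(-2,6 \right)}\right) 1230 = \left(\left(0 + 7\right) + \left(6^{2} + \frac{1}{-2}\right)\right) 1230 = \left(7 + \left(36 - \frac{1}{2}\right)\right) 1230 = \left(7 + \frac{71}{2}\right) 1230 = \frac{85}{2} \cdot 1230 = 52275$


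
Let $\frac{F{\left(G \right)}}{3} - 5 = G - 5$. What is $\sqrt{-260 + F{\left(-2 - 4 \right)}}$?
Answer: $i \sqrt{278} \approx 16.673 i$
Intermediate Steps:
$F{\left(G \right)} = 3 G$ ($F{\left(G \right)} = 15 + 3 \left(G - 5\right) = 15 + 3 \left(-5 + G\right) = 15 + \left(-15 + 3 G\right) = 3 G$)
$\sqrt{-260 + F{\left(-2 - 4 \right)}} = \sqrt{-260 + 3 \left(-2 - 4\right)} = \sqrt{-260 + 3 \left(-6\right)} = \sqrt{-260 - 18} = \sqrt{-278} = i \sqrt{278}$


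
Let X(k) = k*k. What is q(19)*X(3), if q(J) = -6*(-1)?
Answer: 54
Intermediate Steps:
X(k) = k²
q(J) = 6
q(19)*X(3) = 6*3² = 6*9 = 54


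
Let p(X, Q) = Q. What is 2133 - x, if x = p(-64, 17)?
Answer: 2116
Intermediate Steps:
x = 17
2133 - x = 2133 - 1*17 = 2133 - 17 = 2116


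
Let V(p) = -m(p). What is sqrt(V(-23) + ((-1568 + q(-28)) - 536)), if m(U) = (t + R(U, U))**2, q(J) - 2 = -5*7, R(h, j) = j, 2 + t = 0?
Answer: I*sqrt(2762) ≈ 52.555*I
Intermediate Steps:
t = -2 (t = -2 + 0 = -2)
q(J) = -33 (q(J) = 2 - 5*7 = 2 - 35 = -33)
m(U) = (-2 + U)**2
V(p) = -(-2 + p)**2
sqrt(V(-23) + ((-1568 + q(-28)) - 536)) = sqrt(-(-2 - 23)**2 + ((-1568 - 33) - 536)) = sqrt(-1*(-25)**2 + (-1601 - 536)) = sqrt(-1*625 - 2137) = sqrt(-625 - 2137) = sqrt(-2762) = I*sqrt(2762)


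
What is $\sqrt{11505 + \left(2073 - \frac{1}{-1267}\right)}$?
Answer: $\frac{\sqrt{21796615309}}{1267} \approx 116.52$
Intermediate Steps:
$\sqrt{11505 + \left(2073 - \frac{1}{-1267}\right)} = \sqrt{11505 + \left(2073 - - \frac{1}{1267}\right)} = \sqrt{11505 + \left(2073 + \frac{1}{1267}\right)} = \sqrt{11505 + \frac{2626492}{1267}} = \sqrt{\frac{17203327}{1267}} = \frac{\sqrt{21796615309}}{1267}$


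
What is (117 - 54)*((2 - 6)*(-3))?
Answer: 756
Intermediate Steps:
(117 - 54)*((2 - 6)*(-3)) = 63*(-4*(-3)) = 63*12 = 756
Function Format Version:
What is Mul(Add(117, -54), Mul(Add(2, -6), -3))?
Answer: 756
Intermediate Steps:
Mul(Add(117, -54), Mul(Add(2, -6), -3)) = Mul(63, Mul(-4, -3)) = Mul(63, 12) = 756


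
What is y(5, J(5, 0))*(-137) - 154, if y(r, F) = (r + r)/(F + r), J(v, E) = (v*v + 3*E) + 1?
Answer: -6144/31 ≈ -198.19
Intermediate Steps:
J(v, E) = 1 + v² + 3*E (J(v, E) = (v² + 3*E) + 1 = 1 + v² + 3*E)
y(r, F) = 2*r/(F + r) (y(r, F) = (2*r)/(F + r) = 2*r/(F + r))
y(5, J(5, 0))*(-137) - 154 = (2*5/((1 + 5² + 3*0) + 5))*(-137) - 154 = (2*5/((1 + 25 + 0) + 5))*(-137) - 154 = (2*5/(26 + 5))*(-137) - 154 = (2*5/31)*(-137) - 154 = (2*5*(1/31))*(-137) - 154 = (10/31)*(-137) - 154 = -1370/31 - 154 = -6144/31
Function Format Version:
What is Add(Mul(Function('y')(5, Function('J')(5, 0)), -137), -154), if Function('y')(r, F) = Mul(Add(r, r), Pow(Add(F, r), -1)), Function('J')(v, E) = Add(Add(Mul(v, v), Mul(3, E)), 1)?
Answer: Rational(-6144, 31) ≈ -198.19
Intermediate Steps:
Function('J')(v, E) = Add(1, Pow(v, 2), Mul(3, E)) (Function('J')(v, E) = Add(Add(Pow(v, 2), Mul(3, E)), 1) = Add(1, Pow(v, 2), Mul(3, E)))
Function('y')(r, F) = Mul(2, r, Pow(Add(F, r), -1)) (Function('y')(r, F) = Mul(Mul(2, r), Pow(Add(F, r), -1)) = Mul(2, r, Pow(Add(F, r), -1)))
Add(Mul(Function('y')(5, Function('J')(5, 0)), -137), -154) = Add(Mul(Mul(2, 5, Pow(Add(Add(1, Pow(5, 2), Mul(3, 0)), 5), -1)), -137), -154) = Add(Mul(Mul(2, 5, Pow(Add(Add(1, 25, 0), 5), -1)), -137), -154) = Add(Mul(Mul(2, 5, Pow(Add(26, 5), -1)), -137), -154) = Add(Mul(Mul(2, 5, Pow(31, -1)), -137), -154) = Add(Mul(Mul(2, 5, Rational(1, 31)), -137), -154) = Add(Mul(Rational(10, 31), -137), -154) = Add(Rational(-1370, 31), -154) = Rational(-6144, 31)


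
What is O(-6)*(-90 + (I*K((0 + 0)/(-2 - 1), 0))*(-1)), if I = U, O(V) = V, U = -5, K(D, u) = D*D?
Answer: 540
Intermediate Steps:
K(D, u) = D²
I = -5
O(-6)*(-90 + (I*K((0 + 0)/(-2 - 1), 0))*(-1)) = -6*(-90 - 5*(0 + 0)²/(-2 - 1)²*(-1)) = -6*(-90 - 5*(0/(-3))²*(-1)) = -6*(-90 - 5*(0*(-⅓))²*(-1)) = -6*(-90 - 5*0²*(-1)) = -6*(-90 - 5*0*(-1)) = -6*(-90 + 0*(-1)) = -6*(-90 + 0) = -6*(-90) = 540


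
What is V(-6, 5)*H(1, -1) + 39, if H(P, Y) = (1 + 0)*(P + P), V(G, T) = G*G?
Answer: 111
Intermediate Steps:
V(G, T) = G**2
H(P, Y) = 2*P (H(P, Y) = 1*(2*P) = 2*P)
V(-6, 5)*H(1, -1) + 39 = (-6)**2*(2*1) + 39 = 36*2 + 39 = 72 + 39 = 111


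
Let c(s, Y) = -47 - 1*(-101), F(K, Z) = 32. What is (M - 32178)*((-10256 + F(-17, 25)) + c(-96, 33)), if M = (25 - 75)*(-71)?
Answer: 291146760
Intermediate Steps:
c(s, Y) = 54 (c(s, Y) = -47 + 101 = 54)
M = 3550 (M = -50*(-71) = 3550)
(M - 32178)*((-10256 + F(-17, 25)) + c(-96, 33)) = (3550 - 32178)*((-10256 + 32) + 54) = -28628*(-10224 + 54) = -28628*(-10170) = 291146760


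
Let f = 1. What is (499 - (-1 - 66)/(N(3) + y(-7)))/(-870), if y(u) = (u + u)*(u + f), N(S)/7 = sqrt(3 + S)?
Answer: -80473/140070 + 67*sqrt(6)/840420 ≈ -0.57432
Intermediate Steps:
N(S) = 7*sqrt(3 + S)
y(u) = 2*u*(1 + u) (y(u) = (u + u)*(u + 1) = (2*u)*(1 + u) = 2*u*(1 + u))
(499 - (-1 - 66)/(N(3) + y(-7)))/(-870) = (499 - (-1 - 66)/(7*sqrt(3 + 3) + 2*(-7)*(1 - 7)))/(-870) = (499 - (-67)/(7*sqrt(6) + 2*(-7)*(-6)))*(-1/870) = (499 - (-67)/(7*sqrt(6) + 84))*(-1/870) = (499 - (-67)/(84 + 7*sqrt(6)))*(-1/870) = (499 + 67/(84 + 7*sqrt(6)))*(-1/870) = -499/870 - 67/(870*(84 + 7*sqrt(6)))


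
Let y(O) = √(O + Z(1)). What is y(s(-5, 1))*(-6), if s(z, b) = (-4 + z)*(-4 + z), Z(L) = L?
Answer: -6*√82 ≈ -54.332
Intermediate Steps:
s(z, b) = (-4 + z)²
y(O) = √(1 + O) (y(O) = √(O + 1) = √(1 + O))
y(s(-5, 1))*(-6) = √(1 + (-4 - 5)²)*(-6) = √(1 + (-9)²)*(-6) = √(1 + 81)*(-6) = √82*(-6) = -6*√82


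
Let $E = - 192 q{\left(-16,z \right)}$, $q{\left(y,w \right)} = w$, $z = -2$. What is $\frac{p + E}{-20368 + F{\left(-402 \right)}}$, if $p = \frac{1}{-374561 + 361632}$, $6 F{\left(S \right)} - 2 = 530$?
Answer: $- \frac{14894205}{786574502} \approx -0.018936$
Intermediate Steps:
$F{\left(S \right)} = \frac{266}{3}$ ($F{\left(S \right)} = \frac{1}{3} + \frac{1}{6} \cdot 530 = \frac{1}{3} + \frac{265}{3} = \frac{266}{3}$)
$E = 384$ ($E = \left(-192\right) \left(-2\right) = 384$)
$p = - \frac{1}{12929}$ ($p = \frac{1}{-12929} = - \frac{1}{12929} \approx -7.7346 \cdot 10^{-5}$)
$\frac{p + E}{-20368 + F{\left(-402 \right)}} = \frac{- \frac{1}{12929} + 384}{-20368 + \frac{266}{3}} = \frac{4964735}{12929 \left(- \frac{60838}{3}\right)} = \frac{4964735}{12929} \left(- \frac{3}{60838}\right) = - \frac{14894205}{786574502}$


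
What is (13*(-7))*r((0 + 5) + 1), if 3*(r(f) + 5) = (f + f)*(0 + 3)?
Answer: -637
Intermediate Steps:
r(f) = -5 + 2*f (r(f) = -5 + ((f + f)*(0 + 3))/3 = -5 + ((2*f)*3)/3 = -5 + (6*f)/3 = -5 + 2*f)
(13*(-7))*r((0 + 5) + 1) = (13*(-7))*(-5 + 2*((0 + 5) + 1)) = -91*(-5 + 2*(5 + 1)) = -91*(-5 + 2*6) = -91*(-5 + 12) = -91*7 = -637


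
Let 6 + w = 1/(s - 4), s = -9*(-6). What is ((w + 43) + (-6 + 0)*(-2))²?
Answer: 6007401/2500 ≈ 2403.0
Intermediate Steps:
s = 54
w = -299/50 (w = -6 + 1/(54 - 4) = -6 + 1/50 = -299/50 ≈ -5.9800)
((w + 43) + (-6 + 0)*(-2))² = ((-299/50 + 43) + (-6 + 0)*(-2))² = (1851/50 - 6*(-2))² = (1851/50 + 12)² = (2451/50)² = 6007401/2500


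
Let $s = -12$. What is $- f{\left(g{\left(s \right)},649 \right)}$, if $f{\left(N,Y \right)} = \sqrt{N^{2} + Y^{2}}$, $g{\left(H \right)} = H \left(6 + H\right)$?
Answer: $- \sqrt{426385} \approx -652.98$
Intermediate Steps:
$- f{\left(g{\left(s \right)},649 \right)} = - \sqrt{\left(- 12 \left(6 - 12\right)\right)^{2} + 649^{2}} = - \sqrt{\left(\left(-12\right) \left(-6\right)\right)^{2} + 421201} = - \sqrt{72^{2} + 421201} = - \sqrt{5184 + 421201} = - \sqrt{426385}$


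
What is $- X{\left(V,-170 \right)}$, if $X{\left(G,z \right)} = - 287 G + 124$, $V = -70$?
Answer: $-20214$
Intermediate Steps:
$X{\left(G,z \right)} = 124 - 287 G$
$- X{\left(V,-170 \right)} = - (124 - -20090) = - (124 + 20090) = \left(-1\right) 20214 = -20214$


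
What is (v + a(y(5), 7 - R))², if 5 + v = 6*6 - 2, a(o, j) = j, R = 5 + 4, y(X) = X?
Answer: 729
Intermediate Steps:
R = 9
v = 29 (v = -5 + (6*6 - 2) = -5 + (36 - 2) = -5 + 34 = 29)
(v + a(y(5), 7 - R))² = (29 + (7 - 1*9))² = (29 + (7 - 9))² = (29 - 2)² = 27² = 729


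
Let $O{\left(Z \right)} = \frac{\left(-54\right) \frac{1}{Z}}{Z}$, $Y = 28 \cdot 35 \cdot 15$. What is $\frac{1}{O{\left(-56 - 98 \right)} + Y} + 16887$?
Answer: $\frac{2943616432109}{174312573} \approx 16887.0$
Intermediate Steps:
$Y = 14700$ ($Y = 980 \cdot 15 = 14700$)
$O{\left(Z \right)} = - \frac{54}{Z^{2}}$
$\frac{1}{O{\left(-56 - 98 \right)} + Y} + 16887 = \frac{1}{- \frac{54}{\left(-56 - 98\right)^{2}} + 14700} + 16887 = \frac{1}{- \frac{54}{23716} + 14700} + 16887 = \frac{1}{\left(-54\right) \frac{1}{23716} + 14700} + 16887 = \frac{1}{- \frac{27}{11858} + 14700} + 16887 = \frac{1}{\frac{174312573}{11858}} + 16887 = \frac{11858}{174312573} + 16887 = \frac{2943616432109}{174312573}$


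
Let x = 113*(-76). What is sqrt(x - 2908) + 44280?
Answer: 44280 + 2*I*sqrt(2874) ≈ 44280.0 + 107.22*I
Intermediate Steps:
x = -8588
sqrt(x - 2908) + 44280 = sqrt(-8588 - 2908) + 44280 = sqrt(-11496) + 44280 = 2*I*sqrt(2874) + 44280 = 44280 + 2*I*sqrt(2874)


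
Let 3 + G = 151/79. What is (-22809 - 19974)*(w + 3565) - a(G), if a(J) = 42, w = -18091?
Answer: 621465816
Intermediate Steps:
G = -86/79 (G = -3 + 151/79 = -86/79 ≈ -1.0886)
(-22809 - 19974)*(w + 3565) - a(G) = (-22809 - 19974)*(-18091 + 3565) - 1*42 = -42783*(-14526) - 42 = 621465858 - 42 = 621465816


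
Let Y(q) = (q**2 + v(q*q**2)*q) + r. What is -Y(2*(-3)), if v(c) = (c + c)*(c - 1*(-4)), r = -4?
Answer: 549472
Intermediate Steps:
v(c) = 2*c*(4 + c) (v(c) = (2*c)*(c + 4) = (2*c)*(4 + c) = 2*c*(4 + c))
Y(q) = -4 + q**2 + 2*q**4*(4 + q**3) (Y(q) = (q**2 + (2*(q*q**2)*(4 + q*q**2))*q) - 4 = (q**2 + (2*q**3*(4 + q**3))*q) - 4 = (q**2 + 2*q**4*(4 + q**3)) - 4 = -4 + q**2 + 2*q**4*(4 + q**3))
-Y(2*(-3)) = -(-4 + (2*(-3))**2 + 2*(2*(-3))**4*(4 + (2*(-3))**3)) = -(-4 + (-6)**2 + 2*(-6)**4*(4 + (-6)**3)) = -(-4 + 36 + 2*1296*(4 - 216)) = -(-4 + 36 + 2*1296*(-212)) = -(-4 + 36 - 549504) = -1*(-549472) = 549472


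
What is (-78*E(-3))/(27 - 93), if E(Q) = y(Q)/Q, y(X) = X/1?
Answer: 13/11 ≈ 1.1818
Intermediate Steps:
y(X) = X (y(X) = X*1 = X)
E(Q) = 1 (E(Q) = Q/Q = 1)
(-78*E(-3))/(27 - 93) = (-78*1)/(27 - 93) = -78/(-66) = -78*(-1/66) = 13/11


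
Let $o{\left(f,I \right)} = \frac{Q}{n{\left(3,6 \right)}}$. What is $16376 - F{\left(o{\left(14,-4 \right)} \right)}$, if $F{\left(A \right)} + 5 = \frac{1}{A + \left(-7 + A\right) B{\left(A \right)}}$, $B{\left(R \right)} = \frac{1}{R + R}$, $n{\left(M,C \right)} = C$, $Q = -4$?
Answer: $\frac{999229}{61} \approx 16381.0$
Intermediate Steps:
$B{\left(R \right)} = \frac{1}{2 R}$
$o{\left(f,I \right)} = - \frac{2}{3}$ ($o{\left(f,I \right)} = - \frac{4}{6} = \left(-4\right) \frac{1}{6} = - \frac{2}{3}$)
$F{\left(A \right)} = -5 + \frac{1}{A + \frac{-7 + A}{2 A}}$ ($F{\left(A \right)} = -5 + \frac{1}{A + \left(-7 + A\right) \frac{1}{2 A}} = -5 + \frac{1}{A + \frac{-7 + A}{2 A}}$)
$16376 - F{\left(o{\left(14,-4 \right)} \right)} = 16376 - \frac{35 - - \frac{2 \left(3 + 10 \left(- \frac{2}{3}\right)\right)}{3}}{-7 - \frac{2 \left(1 + 2 \left(- \frac{2}{3}\right)\right)}{3}} = 16376 - \frac{35 - - \frac{2 \left(3 - \frac{20}{3}\right)}{3}}{-7 - \frac{2 \left(1 - \frac{4}{3}\right)}{3}} = 16376 - \frac{35 - \left(- \frac{2}{3}\right) \left(- \frac{11}{3}\right)}{-7 - - \frac{2}{9}} = 16376 - \frac{35 - \frac{22}{9}}{-7 + \frac{2}{9}} = 16376 - \frac{1}{- \frac{61}{9}} \cdot \frac{293}{9} = 16376 - \left(- \frac{9}{61}\right) \frac{293}{9} = 16376 - - \frac{293}{61} = 16376 + \frac{293}{61} = \frac{999229}{61}$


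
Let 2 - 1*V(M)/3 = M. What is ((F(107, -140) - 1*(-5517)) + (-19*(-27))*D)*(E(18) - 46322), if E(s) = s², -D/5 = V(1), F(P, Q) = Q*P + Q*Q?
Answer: -112327116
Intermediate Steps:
F(P, Q) = Q² + P*Q (F(P, Q) = P*Q + Q² = Q² + P*Q)
V(M) = 6 - 3*M
D = -15 (D = -5*(6 - 3*1) = -5*(6 - 3) = -5*3 = -15)
((F(107, -140) - 1*(-5517)) + (-19*(-27))*D)*(E(18) - 46322) = ((-140*(107 - 140) - 1*(-5517)) - 19*(-27)*(-15))*(18² - 46322) = ((-140*(-33) + 5517) + 513*(-15))*(324 - 46322) = ((4620 + 5517) - 7695)*(-45998) = (10137 - 7695)*(-45998) = 2442*(-45998) = -112327116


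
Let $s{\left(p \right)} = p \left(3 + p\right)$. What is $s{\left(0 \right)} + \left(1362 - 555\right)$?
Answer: $807$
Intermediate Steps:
$s{\left(0 \right)} + \left(1362 - 555\right) = 0 \left(3 + 0\right) + \left(1362 - 555\right) = 0 \cdot 3 + 807 = 0 + 807 = 807$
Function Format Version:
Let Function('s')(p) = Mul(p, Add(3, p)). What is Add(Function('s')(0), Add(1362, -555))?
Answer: 807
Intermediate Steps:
Add(Function('s')(0), Add(1362, -555)) = Add(Mul(0, Add(3, 0)), Add(1362, -555)) = Add(Mul(0, 3), 807) = Add(0, 807) = 807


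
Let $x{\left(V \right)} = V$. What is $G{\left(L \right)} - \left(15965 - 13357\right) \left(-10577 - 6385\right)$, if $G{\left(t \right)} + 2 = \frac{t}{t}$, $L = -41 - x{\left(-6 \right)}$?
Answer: $44236895$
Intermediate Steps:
$L = -35$ ($L = -41 - -6 = -41 + 6 = -35$)
$G{\left(t \right)} = -1$ ($G{\left(t \right)} = -2 + \frac{t}{t} = -2 + 1 = -1$)
$G{\left(L \right)} - \left(15965 - 13357\right) \left(-10577 - 6385\right) = -1 - \left(15965 - 13357\right) \left(-10577 - 6385\right) = -1 - 2608 \left(-16962\right) = -1 - -44236896 = -1 + 44236896 = 44236895$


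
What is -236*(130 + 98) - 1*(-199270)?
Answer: 145462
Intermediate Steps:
-236*(130 + 98) - 1*(-199270) = -236*228 + 199270 = -53808 + 199270 = 145462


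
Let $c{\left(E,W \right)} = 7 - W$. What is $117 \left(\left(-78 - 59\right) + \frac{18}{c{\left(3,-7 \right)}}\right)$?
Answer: $- \frac{111150}{7} \approx -15879.0$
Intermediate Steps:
$117 \left(\left(-78 - 59\right) + \frac{18}{c{\left(3,-7 \right)}}\right) = 117 \left(\left(-78 - 59\right) + \frac{18}{7 - -7}\right) = 117 \left(-137 + \frac{18}{7 + 7}\right) = 117 \left(-137 + \frac{18}{14}\right) = 117 \left(-137 + 18 \cdot \frac{1}{14}\right) = 117 \left(-137 + \frac{9}{7}\right) = 117 \left(- \frac{950}{7}\right) = - \frac{111150}{7}$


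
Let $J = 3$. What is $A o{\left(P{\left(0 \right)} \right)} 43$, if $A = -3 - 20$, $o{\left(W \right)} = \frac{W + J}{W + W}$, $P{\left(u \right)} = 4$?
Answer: $- \frac{6923}{8} \approx -865.38$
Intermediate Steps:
$o{\left(W \right)} = \frac{3 + W}{2 W}$ ($o{\left(W \right)} = \frac{W + 3}{W + W} = \frac{3 + W}{2 W}$)
$A = -23$ ($A = -3 - 20 = -23$)
$A o{\left(P{\left(0 \right)} \right)} 43 = - 23 \frac{3 + 4}{2 \cdot 4} \cdot 43 = - 23 \cdot \frac{1}{2} \cdot \frac{1}{4} \cdot 7 \cdot 43 = \left(-23\right) \frac{7}{8} \cdot 43 = \left(- \frac{161}{8}\right) 43 = - \frac{6923}{8}$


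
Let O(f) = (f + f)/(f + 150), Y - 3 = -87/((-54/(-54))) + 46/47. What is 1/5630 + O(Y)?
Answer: -10983343/4430810 ≈ -2.4789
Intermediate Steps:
Y = -3902/47 (Y = 3 + (-87/((-54/(-54))) + 46/47) = 3 + (-87/((-54*(-1/54))) + 46*(1/47)) = 3 + (-87/1 + 46/47) = 3 + (-87*1 + 46/47) = 3 + (-87 + 46/47) = 3 - 4043/47 = -3902/47 ≈ -83.021)
O(f) = 2*f/(150 + f) (O(f) = (2*f)/(150 + f) = 2*f/(150 + f))
1/5630 + O(Y) = 1/5630 + 2*(-3902/47)/(150 - 3902/47) = 1/5630 + 2*(-3902/47)/(3148/47) = 1/5630 + 2*(-3902/47)*(47/3148) = 1/5630 - 1951/787 = -10983343/4430810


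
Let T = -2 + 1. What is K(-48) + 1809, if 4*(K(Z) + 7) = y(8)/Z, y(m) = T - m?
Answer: 115331/64 ≈ 1802.0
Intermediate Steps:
T = -1
y(m) = -1 - m
K(Z) = -7 - 9/(4*Z) (K(Z) = -7 + ((-1 - 1*8)/Z)/4 = -7 + ((-1 - 8)/Z)/4 = -7 + (-9/Z)/4 = -7 - 9/(4*Z))
K(-48) + 1809 = (-7 - 9/4/(-48)) + 1809 = (-7 - 9/4*(-1/48)) + 1809 = (-7 + 3/64) + 1809 = -445/64 + 1809 = 115331/64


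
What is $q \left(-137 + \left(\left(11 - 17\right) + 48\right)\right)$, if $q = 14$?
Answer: $-1330$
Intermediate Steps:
$q \left(-137 + \left(\left(11 - 17\right) + 48\right)\right) = 14 \left(-137 + \left(\left(11 - 17\right) + 48\right)\right) = 14 \left(-137 + \left(-6 + 48\right)\right) = 14 \left(-137 + 42\right) = 14 \left(-95\right) = -1330$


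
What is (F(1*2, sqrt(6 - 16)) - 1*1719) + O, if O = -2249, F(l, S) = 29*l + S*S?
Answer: -3920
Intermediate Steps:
F(l, S) = S**2 + 29*l (F(l, S) = 29*l + S**2 = S**2 + 29*l)
(F(1*2, sqrt(6 - 16)) - 1*1719) + O = (((sqrt(6 - 16))**2 + 29*(1*2)) - 1*1719) - 2249 = (((sqrt(-10))**2 + 29*2) - 1719) - 2249 = (((I*sqrt(10))**2 + 58) - 1719) - 2249 = ((-10 + 58) - 1719) - 2249 = (48 - 1719) - 2249 = -1671 - 2249 = -3920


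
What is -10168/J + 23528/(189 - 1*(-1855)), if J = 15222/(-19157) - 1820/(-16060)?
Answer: 79989741925686/5355269269 ≈ 14937.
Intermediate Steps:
J = -10479979/15383071 (J = 15222*(-1/19157) - 1820*(-1/16060) = -15222/19157 + 91/803 = -10479979/15383071 ≈ -0.68127)
-10168/J + 23528/(189 - 1*(-1855)) = -10168/(-10479979/15383071) + 23528/(189 - 1*(-1855)) = -10168*(-15383071/10479979) + 23528/(189 + 1855) = 156415065928/10479979 + 23528/2044 = 156415065928/10479979 + 23528*(1/2044) = 156415065928/10479979 + 5882/511 = 79989741925686/5355269269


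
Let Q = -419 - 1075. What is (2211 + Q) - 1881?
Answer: -1164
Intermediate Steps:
Q = -1494
(2211 + Q) - 1881 = (2211 - 1494) - 1881 = 717 - 1881 = -1164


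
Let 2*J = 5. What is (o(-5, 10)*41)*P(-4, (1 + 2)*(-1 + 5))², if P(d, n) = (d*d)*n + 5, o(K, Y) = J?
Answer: 7955845/2 ≈ 3.9779e+6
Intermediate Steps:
J = 5/2 (J = (½)*5 = 5/2 ≈ 2.5000)
o(K, Y) = 5/2
P(d, n) = 5 + n*d² (P(d, n) = d²*n + 5 = n*d² + 5 = 5 + n*d²)
(o(-5, 10)*41)*P(-4, (1 + 2)*(-1 + 5))² = ((5/2)*41)*(5 + ((1 + 2)*(-1 + 5))*(-4)²)² = 205*(5 + (3*4)*16)²/2 = 205*(5 + 12*16)²/2 = 205*(5 + 192)²/2 = (205/2)*197² = (205/2)*38809 = 7955845/2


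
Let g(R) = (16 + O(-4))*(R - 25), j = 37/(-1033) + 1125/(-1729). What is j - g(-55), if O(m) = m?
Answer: 1713388622/1786057 ≈ 959.31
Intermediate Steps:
j = -1226098/1786057 (j = 37*(-1/1033) + 1125*(-1/1729) = -37/1033 - 1125/1729 = -1226098/1786057 ≈ -0.68648)
g(R) = -300 + 12*R (g(R) = (16 - 4)*(R - 25) = 12*(-25 + R) = -300 + 12*R)
j - g(-55) = -1226098/1786057 - (-300 + 12*(-55)) = -1226098/1786057 - (-300 - 660) = -1226098/1786057 - 1*(-960) = -1226098/1786057 + 960 = 1713388622/1786057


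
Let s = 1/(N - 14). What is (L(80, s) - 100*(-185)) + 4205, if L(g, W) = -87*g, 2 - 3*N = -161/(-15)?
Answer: 15745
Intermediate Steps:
N = -131/45 (N = 2/3 - (-161)/(3*(-15)) = 2/3 - (-161)*(-1)/(3*15) = 2/3 - 1/3*161/15 = 2/3 - 161/45 = -131/45 ≈ -2.9111)
s = -45/761 (s = 1/(-131/45 - 14) = 1/(-761/45) = -45/761 ≈ -0.059133)
(L(80, s) - 100*(-185)) + 4205 = (-87*80 - 100*(-185)) + 4205 = (-6960 + 18500) + 4205 = 11540 + 4205 = 15745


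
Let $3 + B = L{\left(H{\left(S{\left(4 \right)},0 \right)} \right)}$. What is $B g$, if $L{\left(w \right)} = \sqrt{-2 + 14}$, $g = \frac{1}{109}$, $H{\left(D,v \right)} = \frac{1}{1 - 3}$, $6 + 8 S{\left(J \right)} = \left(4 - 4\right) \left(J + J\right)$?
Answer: $- \frac{3}{109} + \frac{2 \sqrt{3}}{109} \approx 0.0042578$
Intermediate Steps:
$S{\left(J \right)} = - \frac{3}{4}$ ($S{\left(J \right)} = - \frac{3}{4} + \frac{\left(4 - 4\right) \left(J + J\right)}{8} = - \frac{3}{4} + \frac{0 \cdot 2 J}{8} = - \frac{3}{4} + \frac{1}{8} \cdot 0 = - \frac{3}{4} + 0 = - \frac{3}{4}$)
$H{\left(D,v \right)} = - \frac{1}{2}$ ($H{\left(D,v \right)} = \frac{1}{-2} = - \frac{1}{2}$)
$g = \frac{1}{109} \approx 0.0091743$
$L{\left(w \right)} = 2 \sqrt{3}$ ($L{\left(w \right)} = \sqrt{12} = 2 \sqrt{3}$)
$B = -3 + 2 \sqrt{3} \approx 0.4641$
$B g = \left(-3 + 2 \sqrt{3}\right) \frac{1}{109} = - \frac{3}{109} + \frac{2 \sqrt{3}}{109}$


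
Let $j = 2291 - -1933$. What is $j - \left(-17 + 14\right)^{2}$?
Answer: $4215$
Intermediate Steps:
$j = 4224$ ($j = 2291 + 1933 = 4224$)
$j - \left(-17 + 14\right)^{2} = 4224 - \left(-17 + 14\right)^{2} = 4224 - \left(-3\right)^{2} = 4224 - 9 = 4215$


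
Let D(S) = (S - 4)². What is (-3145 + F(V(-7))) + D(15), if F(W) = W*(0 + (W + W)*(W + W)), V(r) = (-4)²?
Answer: 13360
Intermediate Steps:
D(S) = (-4 + S)²
V(r) = 16
F(W) = 4*W³ (F(W) = W*(0 + (2*W)*(2*W)) = W*(0 + 4*W²) = W*(4*W²) = 4*W³)
(-3145 + F(V(-7))) + D(15) = (-3145 + 4*16³) + (-4 + 15)² = (-3145 + 4*4096) + 11² = (-3145 + 16384) + 121 = 13239 + 121 = 13360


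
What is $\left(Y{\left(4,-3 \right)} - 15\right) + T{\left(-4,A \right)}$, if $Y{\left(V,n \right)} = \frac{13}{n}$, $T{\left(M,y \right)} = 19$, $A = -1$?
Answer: $- \frac{1}{3} \approx -0.33333$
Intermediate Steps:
$\left(Y{\left(4,-3 \right)} - 15\right) + T{\left(-4,A \right)} = \left(\frac{13}{-3} - 15\right) + 19 = \left(13 \left(- \frac{1}{3}\right) - 15\right) + 19 = \left(- \frac{13}{3} - 15\right) + 19 = - \frac{58}{3} + 19 = - \frac{1}{3}$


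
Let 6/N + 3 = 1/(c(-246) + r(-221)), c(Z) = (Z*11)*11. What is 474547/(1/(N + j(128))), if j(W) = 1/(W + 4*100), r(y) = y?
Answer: -22519355969569/23749968 ≈ -9.4819e+5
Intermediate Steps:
c(Z) = 121*Z (c(Z) = (11*Z)*11 = 121*Z)
j(W) = 1/(400 + W) (j(W) = 1/(W + 400) = 1/(400 + W))
N = -89961/44981 (N = 6/(-3 + 1/(121*(-246) - 221)) = 6/(-3 + 1/(-29766 - 221)) = 6/(-3 + 1/(-29987)) = 6/(-3 - 1/29987) = 6/(-89962/29987) = 6*(-29987/89962) = -89961/44981 ≈ -2.0000)
474547/(1/(N + j(128))) = 474547/(1/(-89961/44981 + 1/(400 + 128))) = 474547/(1/(-89961/44981 + 1/528)) = 474547/(1/(-47454427/23749968)) = 474547/(-23749968/47454427) = 474547*(-47454427/23749968) = -22519355969569/23749968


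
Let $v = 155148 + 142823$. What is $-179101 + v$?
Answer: $118870$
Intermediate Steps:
$v = 297971$
$-179101 + v = -179101 + 297971 = 118870$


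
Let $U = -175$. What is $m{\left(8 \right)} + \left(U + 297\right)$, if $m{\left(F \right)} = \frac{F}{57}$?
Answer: $\frac{6962}{57} \approx 122.14$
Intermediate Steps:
$m{\left(F \right)} = \frac{F}{57}$ ($m{\left(F \right)} = F \frac{1}{57} = \frac{F}{57}$)
$m{\left(8 \right)} + \left(U + 297\right) = \frac{1}{57} \cdot 8 + \left(-175 + 297\right) = \frac{8}{57} + 122 = \frac{6962}{57}$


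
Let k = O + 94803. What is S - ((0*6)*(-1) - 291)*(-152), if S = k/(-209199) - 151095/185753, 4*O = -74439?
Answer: -2291829560832235/51812455796 ≈ -44233.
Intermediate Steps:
O = -74439/4 (O = (1/4)*(-74439) = -74439/4 ≈ -18610.)
k = 304773/4 (k = -74439/4 + 94803 = 304773/4 ≈ 76193.)
S = -61016063563/51812455796 (S = (304773/4)/(-209199) - 151095/185753 = (304773/4)*(-1/209199) - 151095*1/185753 = -101591/278932 - 151095/185753 = -61016063563/51812455796 ≈ -1.1776)
S - ((0*6)*(-1) - 291)*(-152) = -61016063563/51812455796 - ((0*6)*(-1) - 291)*(-152) = -61016063563/51812455796 - (0*(-1) - 291)*(-152) = -61016063563/51812455796 - (0 - 291)*(-152) = -61016063563/51812455796 - (-291)*(-152) = -61016063563/51812455796 - 1*44232 = -61016063563/51812455796 - 44232 = -2291829560832235/51812455796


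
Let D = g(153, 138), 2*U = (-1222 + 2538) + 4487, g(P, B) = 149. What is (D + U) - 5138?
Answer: -4175/2 ≈ -2087.5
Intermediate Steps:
U = 5803/2 (U = ((-1222 + 2538) + 4487)/2 = (1316 + 4487)/2 = (1/2)*5803 = 5803/2 ≈ 2901.5)
D = 149
(D + U) - 5138 = (149 + 5803/2) - 5138 = 6101/2 - 5138 = -4175/2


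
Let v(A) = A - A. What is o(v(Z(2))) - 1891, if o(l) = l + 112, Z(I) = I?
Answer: -1779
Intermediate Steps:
v(A) = 0
o(l) = 112 + l
o(v(Z(2))) - 1891 = (112 + 0) - 1891 = 112 - 1891 = -1779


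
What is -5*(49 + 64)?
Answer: -565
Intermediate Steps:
-5*(49 + 64) = -5*113 = -565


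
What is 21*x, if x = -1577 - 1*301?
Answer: -39438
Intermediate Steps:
x = -1878 (x = -1577 - 301 = -1878)
21*x = 21*(-1878) = -39438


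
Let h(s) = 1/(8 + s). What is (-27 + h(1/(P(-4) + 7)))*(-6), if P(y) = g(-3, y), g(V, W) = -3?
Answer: 1774/11 ≈ 161.27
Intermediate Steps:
P(y) = -3
(-27 + h(1/(P(-4) + 7)))*(-6) = (-27 + 1/(8 + 1/(-3 + 7)))*(-6) = (-27 + 1/(8 + 1/4))*(-6) = (-27 + 1/(33/4))*(-6) = (-27 + 4/33)*(-6) = -887/33*(-6) = 1774/11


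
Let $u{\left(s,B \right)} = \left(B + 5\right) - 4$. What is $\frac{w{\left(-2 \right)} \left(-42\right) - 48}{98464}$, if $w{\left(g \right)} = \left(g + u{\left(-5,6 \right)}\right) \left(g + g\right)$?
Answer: $\frac{99}{12308} \approx 0.0080435$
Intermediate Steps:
$u{\left(s,B \right)} = 1 + B$ ($u{\left(s,B \right)} = \left(5 + B\right) - 4 = 1 + B$)
$w{\left(g \right)} = 2 g \left(7 + g\right)$ ($w{\left(g \right)} = \left(g + \left(1 + 6\right)\right) \left(g + g\right) = \left(g + 7\right) 2 g = \left(7 + g\right) 2 g = 2 g \left(7 + g\right)$)
$\frac{w{\left(-2 \right)} \left(-42\right) - 48}{98464} = \frac{2 \left(-2\right) \left(7 - 2\right) \left(-42\right) - 48}{98464} = \left(2 \left(-2\right) 5 \left(-42\right) - 48\right) \frac{1}{98464} = \left(\left(-20\right) \left(-42\right) - 48\right) \frac{1}{98464} = \left(840 - 48\right) \frac{1}{98464} = 792 \cdot \frac{1}{98464} = \frac{99}{12308}$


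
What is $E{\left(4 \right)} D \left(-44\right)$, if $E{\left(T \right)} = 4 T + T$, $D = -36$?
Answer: $31680$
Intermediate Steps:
$E{\left(T \right)} = 5 T$
$E{\left(4 \right)} D \left(-44\right) = 5 \cdot 4 \left(-36\right) \left(-44\right) = 20 \left(-36\right) \left(-44\right) = \left(-720\right) \left(-44\right) = 31680$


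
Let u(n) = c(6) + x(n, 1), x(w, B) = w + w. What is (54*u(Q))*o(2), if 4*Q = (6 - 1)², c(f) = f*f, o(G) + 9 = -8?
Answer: -44523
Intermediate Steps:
o(G) = -17 (o(G) = -9 - 8 = -17)
c(f) = f²
Q = 25/4 (Q = (6 - 1)²/4 = (¼)*5² = (¼)*25 = 25/4 ≈ 6.2500)
x(w, B) = 2*w
u(n) = 36 + 2*n (u(n) = 6² + 2*n = 36 + 2*n)
(54*u(Q))*o(2) = (54*(36 + 2*(25/4)))*(-17) = (54*(36 + 25/2))*(-17) = (54*(97/2))*(-17) = 2619*(-17) = -44523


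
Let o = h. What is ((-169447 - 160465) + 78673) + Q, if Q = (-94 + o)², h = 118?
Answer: -250663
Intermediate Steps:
o = 118
Q = 576 (Q = (-94 + 118)² = 24² = 576)
((-169447 - 160465) + 78673) + Q = ((-169447 - 160465) + 78673) + 576 = (-329912 + 78673) + 576 = -251239 + 576 = -250663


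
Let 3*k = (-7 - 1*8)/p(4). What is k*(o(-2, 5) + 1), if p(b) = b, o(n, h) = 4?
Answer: -25/4 ≈ -6.2500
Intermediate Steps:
k = -5/4 (k = ((-7 - 1*8)/4)/3 = ((-7 - 8)*(1/4))/3 = (-15*1/4)/3 = (1/3)*(-15/4) = -5/4 ≈ -1.2500)
k*(o(-2, 5) + 1) = -5*(4 + 1)/4 = -5/4*5 = -25/4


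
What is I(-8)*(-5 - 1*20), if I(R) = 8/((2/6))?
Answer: -600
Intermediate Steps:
I(R) = 24 (I(R) = 8/((2*(⅙))) = 8/(⅓) = 8*3 = 24)
I(-8)*(-5 - 1*20) = 24*(-5 - 1*20) = 24*(-5 - 20) = 24*(-25) = -600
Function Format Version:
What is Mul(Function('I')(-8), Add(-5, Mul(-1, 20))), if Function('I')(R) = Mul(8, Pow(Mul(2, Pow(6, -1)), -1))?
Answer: -600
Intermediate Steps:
Function('I')(R) = 24 (Function('I')(R) = Mul(8, Pow(Mul(2, Rational(1, 6)), -1)) = Mul(8, Pow(Rational(1, 3), -1)) = Mul(8, 3) = 24)
Mul(Function('I')(-8), Add(-5, Mul(-1, 20))) = Mul(24, Add(-5, Mul(-1, 20))) = Mul(24, Add(-5, -20)) = Mul(24, -25) = -600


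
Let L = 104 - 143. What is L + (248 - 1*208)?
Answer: 1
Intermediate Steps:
L = -39
L + (248 - 1*208) = -39 + (248 - 1*208) = -39 + (248 - 208) = -39 + 40 = 1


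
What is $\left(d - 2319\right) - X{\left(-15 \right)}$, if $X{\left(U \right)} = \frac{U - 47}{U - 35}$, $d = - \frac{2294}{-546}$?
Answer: $- \frac{15806963}{6825} \approx -2316.0$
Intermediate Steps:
$d = \frac{1147}{273}$ ($d = \left(-2294\right) \left(- \frac{1}{546}\right) = \frac{1147}{273} \approx 4.2015$)
$X{\left(U \right)} = \frac{-47 + U}{-35 + U}$
$\left(d - 2319\right) - X{\left(-15 \right)} = \left(\frac{1147}{273} - 2319\right) - \frac{-47 - 15}{-35 - 15} = - \frac{631940}{273} - \frac{1}{-50} \left(-62\right) = - \frac{631940}{273} - \left(- \frac{1}{50}\right) \left(-62\right) = - \frac{631940}{273} - \frac{31}{25} = - \frac{15806963}{6825}$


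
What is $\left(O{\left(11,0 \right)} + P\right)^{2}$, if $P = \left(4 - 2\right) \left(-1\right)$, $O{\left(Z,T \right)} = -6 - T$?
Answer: $64$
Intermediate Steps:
$P = -2$ ($P = 2 \left(-1\right) = -2$)
$\left(O{\left(11,0 \right)} + P\right)^{2} = \left(\left(-6 - 0\right) - 2\right)^{2} = \left(\left(-6 + 0\right) - 2\right)^{2} = \left(-6 - 2\right)^{2} = \left(-8\right)^{2} = 64$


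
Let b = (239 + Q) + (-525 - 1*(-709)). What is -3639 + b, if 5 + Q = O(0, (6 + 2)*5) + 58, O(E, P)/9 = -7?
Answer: -3226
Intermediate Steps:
O(E, P) = -63 (O(E, P) = 9*(-7) = -63)
Q = -10 (Q = -5 + (-63 + 58) = -5 - 5 = -10)
b = 413 (b = (239 - 10) + (-525 - 1*(-709)) = 229 + (-525 + 709) = 229 + 184 = 413)
-3639 + b = -3639 + 413 = -3226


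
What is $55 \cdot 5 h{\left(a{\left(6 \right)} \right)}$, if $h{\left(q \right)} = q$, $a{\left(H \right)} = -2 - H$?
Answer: $-2200$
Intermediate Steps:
$55 \cdot 5 h{\left(a{\left(6 \right)} \right)} = 55 \cdot 5 \left(-2 - 6\right) = 275 \left(-2 - 6\right) = 275 \left(-8\right) = -2200$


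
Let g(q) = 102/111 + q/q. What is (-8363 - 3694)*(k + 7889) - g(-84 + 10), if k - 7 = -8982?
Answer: 484474303/37 ≈ 1.3094e+7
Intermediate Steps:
k = -8975 (k = 7 - 8982 = -8975)
g(q) = 71/37 (g(q) = 102*(1/111) + 1 = 34/37 + 1 = 71/37)
(-8363 - 3694)*(k + 7889) - g(-84 + 10) = (-8363 - 3694)*(-8975 + 7889) - 1*71/37 = -12057*(-1086) - 71/37 = 13093902 - 71/37 = 484474303/37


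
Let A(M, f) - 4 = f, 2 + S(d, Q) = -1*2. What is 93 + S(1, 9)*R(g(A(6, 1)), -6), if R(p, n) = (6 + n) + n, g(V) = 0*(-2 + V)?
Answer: 117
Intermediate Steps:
S(d, Q) = -4 (S(d, Q) = -2 - 1*2 = -2 - 2 = -4)
A(M, f) = 4 + f
g(V) = 0
R(p, n) = 6 + 2*n
93 + S(1, 9)*R(g(A(6, 1)), -6) = 93 - 4*(6 + 2*(-6)) = 93 - 4*(6 - 12) = 93 - 4*(-6) = 93 + 24 = 117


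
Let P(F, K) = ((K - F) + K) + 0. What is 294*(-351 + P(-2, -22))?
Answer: -115542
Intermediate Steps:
P(F, K) = -F + 2*K (P(F, K) = (-F + 2*K) + 0 = -F + 2*K)
294*(-351 + P(-2, -22)) = 294*(-351 + (-1*(-2) + 2*(-22))) = 294*(-351 + (2 - 44)) = 294*(-351 - 42) = 294*(-393) = -115542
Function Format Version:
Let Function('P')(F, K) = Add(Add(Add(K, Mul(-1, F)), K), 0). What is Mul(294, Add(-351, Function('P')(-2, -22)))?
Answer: -115542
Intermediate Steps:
Function('P')(F, K) = Add(Mul(-1, F), Mul(2, K)) (Function('P')(F, K) = Add(Add(Mul(-1, F), Mul(2, K)), 0) = Add(Mul(-1, F), Mul(2, K)))
Mul(294, Add(-351, Function('P')(-2, -22))) = Mul(294, Add(-351, Add(Mul(-1, -2), Mul(2, -22)))) = Mul(294, Add(-351, Add(2, -44))) = Mul(294, Add(-351, -42)) = Mul(294, -393) = -115542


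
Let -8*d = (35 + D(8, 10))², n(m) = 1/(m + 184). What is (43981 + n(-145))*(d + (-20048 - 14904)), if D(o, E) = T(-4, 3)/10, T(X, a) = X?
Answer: -602084476027/390 ≈ -1.5438e+9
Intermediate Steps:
D(o, E) = -⅖ (D(o, E) = -4/10 = -4*⅒ = -⅖)
n(m) = 1/(184 + m)
d = -29929/200 (d = -(35 - ⅖)²/8 = -(173/5)²/8 = -⅛*29929/25 = -29929/200 ≈ -149.65)
(43981 + n(-145))*(d + (-20048 - 14904)) = (43981 + 1/(184 - 145))*(-29929/200 + (-20048 - 14904)) = (43981 + 1/39)*(-29929/200 - 34952) = (43981 + 1/39)*(-7020329/200) = (1715260/39)*(-7020329/200) = -602084476027/390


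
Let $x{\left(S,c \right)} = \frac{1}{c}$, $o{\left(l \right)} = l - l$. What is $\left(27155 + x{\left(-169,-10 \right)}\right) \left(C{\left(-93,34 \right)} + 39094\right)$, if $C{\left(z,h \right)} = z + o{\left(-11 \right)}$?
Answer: $\frac{10590682549}{10} \approx 1.0591 \cdot 10^{9}$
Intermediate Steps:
$o{\left(l \right)} = 0$
$C{\left(z,h \right)} = z$ ($C{\left(z,h \right)} = z + 0 = z$)
$\left(27155 + x{\left(-169,-10 \right)}\right) \left(C{\left(-93,34 \right)} + 39094\right) = \left(27155 + \frac{1}{-10}\right) \left(-93 + 39094\right) = \left(27155 - \frac{1}{10}\right) 39001 = \frac{271549}{10} \cdot 39001 = \frac{10590682549}{10}$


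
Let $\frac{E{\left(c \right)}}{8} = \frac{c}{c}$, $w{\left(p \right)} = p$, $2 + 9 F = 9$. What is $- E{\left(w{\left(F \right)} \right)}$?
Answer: $-8$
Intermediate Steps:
$F = \frac{7}{9}$ ($F = - \frac{2}{9} + \frac{1}{9} \cdot 9 = - \frac{2}{9} + 1 = \frac{7}{9} \approx 0.77778$)
$E{\left(c \right)} = 8$ ($E{\left(c \right)} = 8 \frac{c}{c} = 8 \cdot 1 = 8$)
$- E{\left(w{\left(F \right)} \right)} = \left(-1\right) 8 = -8$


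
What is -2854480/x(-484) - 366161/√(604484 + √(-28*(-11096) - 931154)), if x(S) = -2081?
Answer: 2854480/2081 - 366161/√(604484 + I*√620466) ≈ 900.73 + 0.30685*I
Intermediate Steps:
-2854480/x(-484) - 366161/√(604484 + √(-28*(-11096) - 931154)) = -2854480/(-2081) - 366161/√(604484 + √(-28*(-11096) - 931154)) = -2854480*(-1/2081) - 366161/√(604484 + √(310688 - 931154)) = 2854480/2081 - 366161/√(604484 + √(-620466)) = 2854480/2081 - 366161/√(604484 + I*√620466)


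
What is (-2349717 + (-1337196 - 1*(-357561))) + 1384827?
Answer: -1944525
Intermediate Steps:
(-2349717 + (-1337196 - 1*(-357561))) + 1384827 = (-2349717 + (-1337196 + 357561)) + 1384827 = (-2349717 - 979635) + 1384827 = -3329352 + 1384827 = -1944525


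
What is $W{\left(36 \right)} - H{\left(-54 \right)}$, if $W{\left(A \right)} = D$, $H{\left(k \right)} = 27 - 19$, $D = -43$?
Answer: $-51$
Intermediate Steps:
$H{\left(k \right)} = 8$
$W{\left(A \right)} = -43$
$W{\left(36 \right)} - H{\left(-54 \right)} = -43 - 8 = -51$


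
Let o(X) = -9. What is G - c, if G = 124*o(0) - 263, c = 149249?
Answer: -150628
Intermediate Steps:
G = -1379 (G = 124*(-9) - 263 = -1116 - 263 = -1379)
G - c = -1379 - 1*149249 = -1379 - 149249 = -150628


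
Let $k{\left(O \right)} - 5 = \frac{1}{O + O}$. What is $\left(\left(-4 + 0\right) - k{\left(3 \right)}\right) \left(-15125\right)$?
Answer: $\frac{831875}{6} \approx 1.3865 \cdot 10^{5}$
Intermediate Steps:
$k{\left(O \right)} = 5 + \frac{1}{2 O}$ ($k{\left(O \right)} = 5 + \frac{1}{O + O} = 5 + \frac{1}{2 O}$)
$\left(\left(-4 + 0\right) - k{\left(3 \right)}\right) \left(-15125\right) = \left(\left(-4 + 0\right) - \left(5 + \frac{1}{2 \cdot 3}\right)\right) \left(-15125\right) = \left(-4 - \left(5 + \frac{1}{2} \cdot \frac{1}{3}\right)\right) \left(-15125\right) = \left(-4 - \left(5 + \frac{1}{6}\right)\right) \left(-15125\right) = \left(-4 - \frac{31}{6}\right) \left(-15125\right) = \left(- \frac{55}{6}\right) \left(-15125\right) = \frac{831875}{6}$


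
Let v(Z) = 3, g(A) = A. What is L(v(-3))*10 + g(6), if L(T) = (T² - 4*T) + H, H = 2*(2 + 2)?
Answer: 56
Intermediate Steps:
H = 8 (H = 2*4 = 8)
L(T) = 8 + T² - 4*T (L(T) = (T² - 4*T) + 8 = 8 + T² - 4*T)
L(v(-3))*10 + g(6) = (8 + 3² - 4*3)*10 + 6 = (8 + 9 - 12)*10 + 6 = 5*10 + 6 = 50 + 6 = 56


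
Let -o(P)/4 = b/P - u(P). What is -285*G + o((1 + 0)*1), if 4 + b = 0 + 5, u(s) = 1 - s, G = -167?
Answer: 47591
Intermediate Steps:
b = 1 (b = -4 + (0 + 5) = -4 + 5 = 1)
o(P) = 4 - 4*P - 4/P (o(P) = -4*(1/P - (1 - P)) = -4*(1/P + (-1 + P)) = -4*(-1 + P + 1/P) = 4 - 4*P - 4/P)
-285*G + o((1 + 0)*1) = -285*(-167) + (4 - 4*(1 + 0) - 4/(1 + 0)) = 47595 + (4 - 4 - 4/1) = 47595 + (4 - 4*1 - 4/1) = 47595 + (4 - 4 - 4*1) = 47595 + (4 - 4 - 4) = 47595 - 4 = 47591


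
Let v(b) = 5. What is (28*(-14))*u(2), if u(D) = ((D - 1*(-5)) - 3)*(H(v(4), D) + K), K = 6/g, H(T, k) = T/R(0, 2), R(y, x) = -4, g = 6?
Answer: 392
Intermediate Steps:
H(T, k) = -T/4 (H(T, k) = T/(-4) = T*(-1/4) = -T/4)
K = 1 (K = 6/6 = 6*(1/6) = 1)
u(D) = -1/2 - D/4 (u(D) = ((D - 1*(-5)) - 3)*(-1/4*5 + 1) = ((D + 5) - 3)*(-5/4 + 1) = ((5 + D) - 3)*(-1/4) = (2 + D)*(-1/4) = -1/2 - D/4)
(28*(-14))*u(2) = (28*(-14))*(-1/2 - 1/4*2) = -392*(-1/2 - 1/2) = -392*(-1) = 392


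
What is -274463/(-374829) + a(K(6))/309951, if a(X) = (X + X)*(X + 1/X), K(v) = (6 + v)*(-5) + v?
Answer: 4155087319/5532315399 ≈ 0.75106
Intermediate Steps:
K(v) = -30 - 4*v (K(v) = (-30 - 5*v) + v = -30 - 4*v)
a(X) = 2*X*(X + 1/X) (a(X) = (2*X)*(X + 1/X) = 2*X*(X + 1/X))
-274463/(-374829) + a(K(6))/309951 = -274463/(-374829) + (2 + 2*(-30 - 4*6)²)/309951 = -274463*(-1/374829) + (2 + 2*(-30 - 24)²)*(1/309951) = 39209/53547 + (2 + 2*(-54)²)*(1/309951) = 39209/53547 + (2 + 2*2916)*(1/309951) = 39209/53547 + (2 + 5832)*(1/309951) = 39209/53547 + 5834*(1/309951) = 39209/53547 + 5834/309951 = 4155087319/5532315399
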